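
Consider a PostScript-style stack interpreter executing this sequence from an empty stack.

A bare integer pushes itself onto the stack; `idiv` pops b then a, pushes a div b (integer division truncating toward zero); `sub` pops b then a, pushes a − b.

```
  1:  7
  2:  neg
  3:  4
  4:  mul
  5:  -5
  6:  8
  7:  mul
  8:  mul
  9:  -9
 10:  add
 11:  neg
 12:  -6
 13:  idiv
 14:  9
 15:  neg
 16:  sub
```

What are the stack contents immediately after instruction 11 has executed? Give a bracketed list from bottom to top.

7    [7]
neg  [-7]
4    [-7, 4]
mul  [-28]
-5   [-28, -5]
8    [-28, -5, 8]
mul  [-28, -40]
mul  [1120]
-9   [1120, -9]
add  [1111]
neg  [-1111]

[-1111]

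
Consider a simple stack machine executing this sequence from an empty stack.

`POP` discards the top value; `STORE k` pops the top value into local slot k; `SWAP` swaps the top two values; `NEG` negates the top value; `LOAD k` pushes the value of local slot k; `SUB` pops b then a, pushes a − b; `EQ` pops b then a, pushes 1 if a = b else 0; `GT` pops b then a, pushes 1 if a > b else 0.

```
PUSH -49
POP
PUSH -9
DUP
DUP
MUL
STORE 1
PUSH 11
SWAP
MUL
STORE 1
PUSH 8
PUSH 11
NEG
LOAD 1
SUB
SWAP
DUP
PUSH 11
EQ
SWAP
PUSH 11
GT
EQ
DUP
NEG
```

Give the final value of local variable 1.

-99

PUSH -49  [-49]
POP       []
PUSH -9   [-9]
DUP       [-9, -9]
DUP       [-9, -9, -9]
MUL       [-9, 81]
STORE 1   [-9]
PUSH 11   [-9, 11]
SWAP      [11, -9]
MUL       [-99]
STORE 1   []
PUSH 8    [8]
PUSH 11   [8, 11]
NEG       [8, -11]
LOAD 1    [8, -11, -99]
SUB       [8, 88]
SWAP      [88, 8]
DUP       [88, 8, 8]
PUSH 11   [88, 8, 8, 11]
EQ        [88, 8, 0]
SWAP      [88, 0, 8]
PUSH 11   [88, 0, 8, 11]
GT        [88, 0, 0]
EQ        [88, 1]
DUP       [88, 1, 1]
NEG       [88, 1, -1]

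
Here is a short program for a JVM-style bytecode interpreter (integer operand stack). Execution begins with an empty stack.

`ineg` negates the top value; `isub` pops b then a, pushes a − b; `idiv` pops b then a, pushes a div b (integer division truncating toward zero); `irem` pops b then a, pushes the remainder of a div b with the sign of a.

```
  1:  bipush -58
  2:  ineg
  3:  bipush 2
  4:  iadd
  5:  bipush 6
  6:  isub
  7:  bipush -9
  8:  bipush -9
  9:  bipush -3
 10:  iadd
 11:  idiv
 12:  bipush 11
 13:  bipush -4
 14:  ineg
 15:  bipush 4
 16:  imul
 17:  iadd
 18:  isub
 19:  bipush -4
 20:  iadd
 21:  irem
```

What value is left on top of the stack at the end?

23

bipush -58 : [-58]
ineg       : [58]
bipush 2   : [58, 2]
iadd       : [60]
bipush 6   : [60, 6]
isub       : [54]
bipush -9  : [54, -9]
bipush -9  : [54, -9, -9]
bipush -3  : [54, -9, -9, -3]
iadd       : [54, -9, -12]
idiv       : [54, 0]
bipush 11  : [54, 0, 11]
bipush -4  : [54, 0, 11, -4]
ineg       : [54, 0, 11, 4]
bipush 4   : [54, 0, 11, 4, 4]
imul       : [54, 0, 11, 16]
iadd       : [54, 0, 27]
isub       : [54, -27]
bipush -4  : [54, -27, -4]
iadd       : [54, -31]
irem       : [23]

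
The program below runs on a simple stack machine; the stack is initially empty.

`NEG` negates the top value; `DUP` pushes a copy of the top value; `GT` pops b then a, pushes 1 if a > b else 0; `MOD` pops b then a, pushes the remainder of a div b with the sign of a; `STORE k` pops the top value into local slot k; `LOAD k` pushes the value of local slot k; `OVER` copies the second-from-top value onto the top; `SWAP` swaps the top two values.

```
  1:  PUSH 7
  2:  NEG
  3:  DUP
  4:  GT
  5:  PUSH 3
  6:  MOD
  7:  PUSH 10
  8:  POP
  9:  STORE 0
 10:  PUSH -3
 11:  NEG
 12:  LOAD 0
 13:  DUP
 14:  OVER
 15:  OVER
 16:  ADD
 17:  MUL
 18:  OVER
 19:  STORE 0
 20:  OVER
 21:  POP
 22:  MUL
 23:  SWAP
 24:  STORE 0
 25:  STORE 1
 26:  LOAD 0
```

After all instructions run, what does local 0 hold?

3

PUSH 7  → 7
NEG     → -7
DUP     → -7 -7
GT      → 0
PUSH 3  → 0 3
MOD     → 0
PUSH 10 → 0 10
POP     → 0
STORE 0 → (empty)
PUSH -3 → -3
NEG     → 3
LOAD 0  → 3 0
DUP     → 3 0 0
OVER    → 3 0 0 0
OVER    → 3 0 0 0 0
ADD     → 3 0 0 0
MUL     → 3 0 0
OVER    → 3 0 0 0
STORE 0 → 3 0 0
OVER    → 3 0 0 0
POP     → 3 0 0
MUL     → 3 0
SWAP    → 0 3
STORE 0 → 0
STORE 1 → (empty)
LOAD 0  → 3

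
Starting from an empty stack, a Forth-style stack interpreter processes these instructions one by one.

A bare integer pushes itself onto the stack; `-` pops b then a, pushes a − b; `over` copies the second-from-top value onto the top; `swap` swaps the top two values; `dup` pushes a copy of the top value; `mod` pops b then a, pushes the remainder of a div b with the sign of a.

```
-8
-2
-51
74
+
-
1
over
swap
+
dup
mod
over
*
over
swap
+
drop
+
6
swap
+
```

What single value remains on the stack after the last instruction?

-8   -> [-8]
-2   -> [-8, -2]
-51  -> [-8, -2, -51]
74   -> [-8, -2, -51, 74]
+    -> [-8, -2, 23]
-    -> [-8, -25]
1    -> [-8, -25, 1]
over -> [-8, -25, 1, -25]
swap -> [-8, -25, -25, 1]
+    -> [-8, -25, -24]
dup  -> [-8, -25, -24, -24]
mod  -> [-8, -25, 0]
over -> [-8, -25, 0, -25]
*    -> [-8, -25, 0]
over -> [-8, -25, 0, -25]
swap -> [-8, -25, -25, 0]
+    -> [-8, -25, -25]
drop -> [-8, -25]
+    -> [-33]
6    -> [-33, 6]
swap -> [6, -33]
+    -> [-27]

-27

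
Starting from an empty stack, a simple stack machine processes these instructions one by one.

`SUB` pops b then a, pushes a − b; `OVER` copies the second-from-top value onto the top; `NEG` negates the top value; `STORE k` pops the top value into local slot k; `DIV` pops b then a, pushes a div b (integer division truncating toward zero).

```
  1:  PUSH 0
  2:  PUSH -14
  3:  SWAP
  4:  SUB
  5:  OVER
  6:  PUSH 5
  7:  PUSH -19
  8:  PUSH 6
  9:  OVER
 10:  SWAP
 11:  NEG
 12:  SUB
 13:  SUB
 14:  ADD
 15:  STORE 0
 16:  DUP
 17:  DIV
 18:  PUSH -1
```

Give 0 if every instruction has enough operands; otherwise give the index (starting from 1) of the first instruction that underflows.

5

PUSH 0   : 0
PUSH -14 : 0 -14
SWAP     : -14 0
SUB      : -14
OVER  — needs 2 operands, stack has 1 → underflow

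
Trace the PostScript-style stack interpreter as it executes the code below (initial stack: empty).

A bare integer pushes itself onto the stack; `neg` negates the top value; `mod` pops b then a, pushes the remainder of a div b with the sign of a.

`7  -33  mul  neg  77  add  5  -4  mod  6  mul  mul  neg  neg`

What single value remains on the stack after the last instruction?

1848

7   → 7
-33 → 7 -33
mul → -231
neg → 231
77  → 231 77
add → 308
5   → 308 5
-4  → 308 5 -4
mod → 308 1
6   → 308 1 6
mul → 308 6
mul → 1848
neg → -1848
neg → 1848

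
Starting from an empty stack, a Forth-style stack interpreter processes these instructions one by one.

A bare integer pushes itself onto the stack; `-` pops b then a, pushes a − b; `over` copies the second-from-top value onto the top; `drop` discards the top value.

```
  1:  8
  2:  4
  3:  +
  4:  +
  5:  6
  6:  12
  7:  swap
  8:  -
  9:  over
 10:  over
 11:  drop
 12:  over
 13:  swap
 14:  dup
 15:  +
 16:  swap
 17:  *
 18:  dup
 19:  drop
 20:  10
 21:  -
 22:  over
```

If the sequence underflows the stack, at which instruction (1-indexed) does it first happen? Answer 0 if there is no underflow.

8 -> 8
4 -> 8 4
+ -> 12
+  — needs 2 operands, stack has 1 → underflow

4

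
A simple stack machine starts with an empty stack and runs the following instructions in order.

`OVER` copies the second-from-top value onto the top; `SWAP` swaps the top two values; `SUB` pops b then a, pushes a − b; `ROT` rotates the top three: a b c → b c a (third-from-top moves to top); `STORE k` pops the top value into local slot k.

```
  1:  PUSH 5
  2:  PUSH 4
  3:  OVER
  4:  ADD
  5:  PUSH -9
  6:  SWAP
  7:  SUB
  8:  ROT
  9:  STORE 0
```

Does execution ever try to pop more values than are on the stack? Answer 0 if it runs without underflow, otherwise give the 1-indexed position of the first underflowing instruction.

8

PUSH 5  : [5]
PUSH 4  : [5, 4]
OVER    : [5, 4, 5]
ADD     : [5, 9]
PUSH -9 : [5, 9, -9]
SWAP    : [5, -9, 9]
SUB     : [5, -18]
ROT  — needs 3 operands, stack has 2 → underflow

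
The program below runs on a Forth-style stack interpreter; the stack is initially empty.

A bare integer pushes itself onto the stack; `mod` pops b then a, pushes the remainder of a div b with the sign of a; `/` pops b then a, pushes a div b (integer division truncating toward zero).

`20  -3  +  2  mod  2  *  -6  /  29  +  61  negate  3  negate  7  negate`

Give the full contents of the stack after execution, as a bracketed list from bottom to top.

[29, -61, -3, -7]

20      20
-3      20 -3
+       17
2       17 2
mod     1
2       1 2
*       2
-6      2 -6
/       0
29      0 29
+       29
61      29 61
negate  29 -61
3       29 -61 3
negate  29 -61 -3
7       29 -61 -3 7
negate  29 -61 -3 -7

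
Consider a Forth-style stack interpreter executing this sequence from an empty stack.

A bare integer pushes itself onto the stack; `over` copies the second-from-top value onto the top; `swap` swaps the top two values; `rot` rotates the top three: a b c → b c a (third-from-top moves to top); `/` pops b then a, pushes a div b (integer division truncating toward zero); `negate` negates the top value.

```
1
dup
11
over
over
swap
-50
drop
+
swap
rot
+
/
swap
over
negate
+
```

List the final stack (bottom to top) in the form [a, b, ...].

1      : [1]
dup    : [1, 1]
11     : [1, 1, 11]
over   : [1, 1, 11, 1]
over   : [1, 1, 11, 1, 11]
swap   : [1, 1, 11, 11, 1]
-50    : [1, 1, 11, 11, 1, -50]
drop   : [1, 1, 11, 11, 1]
+      : [1, 1, 11, 12]
swap   : [1, 1, 12, 11]
rot    : [1, 12, 11, 1]
+      : [1, 12, 12]
/      : [1, 1]
swap   : [1, 1]
over   : [1, 1, 1]
negate : [1, 1, -1]
+      : [1, 0]

[1, 0]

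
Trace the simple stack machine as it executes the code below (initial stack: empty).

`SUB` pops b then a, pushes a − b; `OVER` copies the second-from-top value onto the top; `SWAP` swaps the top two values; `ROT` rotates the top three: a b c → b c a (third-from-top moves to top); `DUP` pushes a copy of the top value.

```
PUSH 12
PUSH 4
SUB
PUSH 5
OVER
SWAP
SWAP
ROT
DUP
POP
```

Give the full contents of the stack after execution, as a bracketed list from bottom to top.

[5, 8, 8]

PUSH 12  12
PUSH 4   12 4
SUB      8
PUSH 5   8 5
OVER     8 5 8
SWAP     8 8 5
SWAP     8 5 8
ROT      5 8 8
DUP      5 8 8 8
POP      5 8 8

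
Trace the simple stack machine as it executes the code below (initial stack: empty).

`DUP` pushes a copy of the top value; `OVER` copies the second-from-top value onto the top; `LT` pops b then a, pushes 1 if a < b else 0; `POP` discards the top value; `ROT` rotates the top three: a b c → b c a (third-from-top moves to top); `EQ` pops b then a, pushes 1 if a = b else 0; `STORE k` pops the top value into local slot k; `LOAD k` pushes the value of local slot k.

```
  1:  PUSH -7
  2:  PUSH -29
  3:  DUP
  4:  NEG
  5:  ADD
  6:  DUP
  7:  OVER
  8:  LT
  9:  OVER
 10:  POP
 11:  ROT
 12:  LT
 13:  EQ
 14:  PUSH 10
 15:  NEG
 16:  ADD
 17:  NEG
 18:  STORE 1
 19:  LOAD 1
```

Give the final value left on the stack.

PUSH -7  → [-7]
PUSH -29 → [-7, -29]
DUP      → [-7, -29, -29]
NEG      → [-7, -29, 29]
ADD      → [-7, 0]
DUP      → [-7, 0, 0]
OVER     → [-7, 0, 0, 0]
LT       → [-7, 0, 0]
OVER     → [-7, 0, 0, 0]
POP      → [-7, 0, 0]
ROT      → [0, 0, -7]
LT       → [0, 0]
EQ       → [1]
PUSH 10  → [1, 10]
NEG      → [1, -10]
ADD      → [-9]
NEG      → [9]
STORE 1  → []
LOAD 1   → [9]

9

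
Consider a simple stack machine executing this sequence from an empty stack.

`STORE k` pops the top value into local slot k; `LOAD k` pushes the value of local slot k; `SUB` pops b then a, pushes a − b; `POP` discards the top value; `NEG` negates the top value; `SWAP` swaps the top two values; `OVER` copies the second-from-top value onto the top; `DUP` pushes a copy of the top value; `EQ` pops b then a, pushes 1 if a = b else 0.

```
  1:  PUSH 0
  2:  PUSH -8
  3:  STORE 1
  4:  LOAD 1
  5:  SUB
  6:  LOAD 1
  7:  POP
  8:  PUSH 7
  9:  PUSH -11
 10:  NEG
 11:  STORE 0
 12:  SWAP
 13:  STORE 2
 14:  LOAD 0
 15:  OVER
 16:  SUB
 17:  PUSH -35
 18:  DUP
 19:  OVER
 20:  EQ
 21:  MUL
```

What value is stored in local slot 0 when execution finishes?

PUSH 0   -> 0
PUSH -8  -> 0 -8
STORE 1  -> 0
LOAD 1   -> 0 -8
SUB      -> 8
LOAD 1   -> 8 -8
POP      -> 8
PUSH 7   -> 8 7
PUSH -11 -> 8 7 -11
NEG      -> 8 7 11
STORE 0  -> 8 7
SWAP     -> 7 8
STORE 2  -> 7
LOAD 0   -> 7 11
OVER     -> 7 11 7
SUB      -> 7 4
PUSH -35 -> 7 4 -35
DUP      -> 7 4 -35 -35
OVER     -> 7 4 -35 -35 -35
EQ       -> 7 4 -35 1
MUL      -> 7 4 -35

11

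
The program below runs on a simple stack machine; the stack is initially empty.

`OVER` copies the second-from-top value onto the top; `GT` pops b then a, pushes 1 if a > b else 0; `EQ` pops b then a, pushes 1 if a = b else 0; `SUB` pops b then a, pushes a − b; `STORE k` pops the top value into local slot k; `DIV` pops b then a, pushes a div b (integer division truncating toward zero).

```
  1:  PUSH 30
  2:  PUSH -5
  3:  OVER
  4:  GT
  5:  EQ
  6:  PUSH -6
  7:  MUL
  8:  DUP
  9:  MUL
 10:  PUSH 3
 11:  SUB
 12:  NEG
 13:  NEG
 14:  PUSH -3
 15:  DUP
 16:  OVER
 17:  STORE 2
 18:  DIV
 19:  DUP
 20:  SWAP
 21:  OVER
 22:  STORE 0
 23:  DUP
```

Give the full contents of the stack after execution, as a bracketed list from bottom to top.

[-3, 1, 1, 1]

PUSH 30 → 30
PUSH -5 → 30 -5
OVER    → 30 -5 30
GT      → 30 0
EQ      → 0
PUSH -6 → 0 -6
MUL     → 0
DUP     → 0 0
MUL     → 0
PUSH 3  → 0 3
SUB     → -3
NEG     → 3
NEG     → -3
PUSH -3 → -3 -3
DUP     → -3 -3 -3
OVER    → -3 -3 -3 -3
STORE 2 → -3 -3 -3
DIV     → -3 1
DUP     → -3 1 1
SWAP    → -3 1 1
OVER    → -3 1 1 1
STORE 0 → -3 1 1
DUP     → -3 1 1 1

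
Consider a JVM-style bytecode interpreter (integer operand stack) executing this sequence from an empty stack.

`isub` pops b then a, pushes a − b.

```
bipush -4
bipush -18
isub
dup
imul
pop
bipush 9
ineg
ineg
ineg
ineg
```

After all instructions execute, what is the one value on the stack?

9

bipush -4   [-4]
bipush -18  [-4, -18]
isub        [14]
dup         [14, 14]
imul        [196]
pop         []
bipush 9    [9]
ineg        [-9]
ineg        [9]
ineg        [-9]
ineg        [9]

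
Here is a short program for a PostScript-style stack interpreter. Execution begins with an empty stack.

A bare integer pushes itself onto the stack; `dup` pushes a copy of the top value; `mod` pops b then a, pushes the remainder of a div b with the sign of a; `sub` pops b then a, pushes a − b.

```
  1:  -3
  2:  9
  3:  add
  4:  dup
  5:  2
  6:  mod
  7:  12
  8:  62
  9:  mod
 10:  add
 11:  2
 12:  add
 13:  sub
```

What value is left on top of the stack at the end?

-8

-3  → -3
9   → -3 9
add → 6
dup → 6 6
2   → 6 6 2
mod → 6 0
12  → 6 0 12
62  → 6 0 12 62
mod → 6 0 12
add → 6 12
2   → 6 12 2
add → 6 14
sub → -8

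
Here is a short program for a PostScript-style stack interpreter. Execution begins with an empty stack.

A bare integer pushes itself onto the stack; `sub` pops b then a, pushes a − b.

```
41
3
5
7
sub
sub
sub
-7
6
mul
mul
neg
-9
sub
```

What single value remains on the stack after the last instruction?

1521

41  → [41]
3   → [41, 3]
5   → [41, 3, 5]
7   → [41, 3, 5, 7]
sub → [41, 3, -2]
sub → [41, 5]
sub → [36]
-7  → [36, -7]
6   → [36, -7, 6]
mul → [36, -42]
mul → [-1512]
neg → [1512]
-9  → [1512, -9]
sub → [1521]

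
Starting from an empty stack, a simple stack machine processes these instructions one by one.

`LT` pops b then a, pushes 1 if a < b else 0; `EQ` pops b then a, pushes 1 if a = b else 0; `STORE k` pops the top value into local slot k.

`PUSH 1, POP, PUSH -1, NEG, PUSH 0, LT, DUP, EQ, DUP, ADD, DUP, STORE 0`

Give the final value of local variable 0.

2

PUSH 1   1
POP      (empty)
PUSH -1  -1
NEG      1
PUSH 0   1 0
LT       0
DUP      0 0
EQ       1
DUP      1 1
ADD      2
DUP      2 2
STORE 0  2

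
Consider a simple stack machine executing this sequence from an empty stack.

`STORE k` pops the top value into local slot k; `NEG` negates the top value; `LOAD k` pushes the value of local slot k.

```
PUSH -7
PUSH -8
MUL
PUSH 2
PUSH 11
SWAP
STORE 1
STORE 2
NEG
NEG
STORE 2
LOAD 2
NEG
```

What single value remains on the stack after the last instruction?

-56

PUSH -7  [-7]
PUSH -8  [-7, -8]
MUL      [56]
PUSH 2   [56, 2]
PUSH 11  [56, 2, 11]
SWAP     [56, 11, 2]
STORE 1  [56, 11]
STORE 2  [56]
NEG      [-56]
NEG      [56]
STORE 2  []
LOAD 2   [56]
NEG      [-56]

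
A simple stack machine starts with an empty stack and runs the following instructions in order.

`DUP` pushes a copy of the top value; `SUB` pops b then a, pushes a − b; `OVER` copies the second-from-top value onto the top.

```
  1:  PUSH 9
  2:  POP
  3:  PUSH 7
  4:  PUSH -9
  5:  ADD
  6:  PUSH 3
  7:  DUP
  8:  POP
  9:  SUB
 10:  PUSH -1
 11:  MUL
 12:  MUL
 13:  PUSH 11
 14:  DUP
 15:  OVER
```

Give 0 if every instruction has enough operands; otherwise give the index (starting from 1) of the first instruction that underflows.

PUSH 9  -> 9
POP     -> (empty)
PUSH 7  -> 7
PUSH -9 -> 7 -9
ADD     -> -2
PUSH 3  -> -2 3
DUP     -> -2 3 3
POP     -> -2 3
SUB     -> -5
PUSH -1 -> -5 -1
MUL     -> 5
MUL  — needs 2 operands, stack has 1 → underflow

12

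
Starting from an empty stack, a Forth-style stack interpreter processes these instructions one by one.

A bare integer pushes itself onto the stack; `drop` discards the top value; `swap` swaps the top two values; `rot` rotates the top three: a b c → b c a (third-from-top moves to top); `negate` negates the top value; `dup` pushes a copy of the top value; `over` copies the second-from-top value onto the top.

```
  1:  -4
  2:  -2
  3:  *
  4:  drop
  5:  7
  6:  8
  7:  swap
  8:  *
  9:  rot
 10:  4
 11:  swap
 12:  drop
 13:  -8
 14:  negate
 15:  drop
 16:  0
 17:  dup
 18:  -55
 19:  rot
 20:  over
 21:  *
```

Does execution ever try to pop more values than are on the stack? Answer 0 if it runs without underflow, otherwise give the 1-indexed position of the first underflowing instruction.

-4   → -4
-2   → -4 -2
*    → 8
drop → (empty)
7    → 7
8    → 7 8
swap → 8 7
*    → 56
rot  — needs 3 operands, stack has 1 → underflow

9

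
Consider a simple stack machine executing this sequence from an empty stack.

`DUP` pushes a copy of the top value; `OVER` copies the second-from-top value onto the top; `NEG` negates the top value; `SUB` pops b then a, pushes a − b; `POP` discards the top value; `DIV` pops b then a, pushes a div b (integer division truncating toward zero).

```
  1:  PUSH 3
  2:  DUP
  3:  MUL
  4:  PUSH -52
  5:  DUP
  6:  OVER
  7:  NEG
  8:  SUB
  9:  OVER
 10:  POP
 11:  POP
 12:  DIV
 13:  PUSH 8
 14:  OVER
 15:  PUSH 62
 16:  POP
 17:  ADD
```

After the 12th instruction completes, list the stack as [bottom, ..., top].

[0]

PUSH 3   -> [3]
DUP      -> [3, 3]
MUL      -> [9]
PUSH -52 -> [9, -52]
DUP      -> [9, -52, -52]
OVER     -> [9, -52, -52, -52]
NEG      -> [9, -52, -52, 52]
SUB      -> [9, -52, -104]
OVER     -> [9, -52, -104, -52]
POP      -> [9, -52, -104]
POP      -> [9, -52]
DIV      -> [0]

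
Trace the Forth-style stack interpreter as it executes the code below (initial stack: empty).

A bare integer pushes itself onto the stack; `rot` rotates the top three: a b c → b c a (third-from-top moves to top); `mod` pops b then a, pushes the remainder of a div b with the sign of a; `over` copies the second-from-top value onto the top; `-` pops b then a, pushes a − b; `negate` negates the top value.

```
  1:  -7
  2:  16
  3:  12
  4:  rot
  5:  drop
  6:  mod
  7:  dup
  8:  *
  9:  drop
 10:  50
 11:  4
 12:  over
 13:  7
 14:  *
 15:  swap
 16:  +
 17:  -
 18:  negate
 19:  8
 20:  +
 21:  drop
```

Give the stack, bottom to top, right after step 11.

-7   -> -7
16   -> -7 16
12   -> -7 16 12
rot  -> 16 12 -7
drop -> 16 12
mod  -> 4
dup  -> 4 4
*    -> 16
drop -> (empty)
50   -> 50
4    -> 50 4

[50, 4]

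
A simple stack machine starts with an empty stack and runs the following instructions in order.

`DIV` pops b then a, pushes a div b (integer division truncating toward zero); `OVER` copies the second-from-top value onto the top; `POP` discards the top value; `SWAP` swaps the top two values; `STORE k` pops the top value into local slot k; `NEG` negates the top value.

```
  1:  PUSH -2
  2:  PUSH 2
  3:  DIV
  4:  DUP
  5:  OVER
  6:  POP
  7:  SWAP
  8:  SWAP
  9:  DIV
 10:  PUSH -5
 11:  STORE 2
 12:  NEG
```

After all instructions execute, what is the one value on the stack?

PUSH -2 → -2
PUSH 2  → -2 2
DIV     → -1
DUP     → -1 -1
OVER    → -1 -1 -1
POP     → -1 -1
SWAP    → -1 -1
SWAP    → -1 -1
DIV     → 1
PUSH -5 → 1 -5
STORE 2 → 1
NEG     → -1

-1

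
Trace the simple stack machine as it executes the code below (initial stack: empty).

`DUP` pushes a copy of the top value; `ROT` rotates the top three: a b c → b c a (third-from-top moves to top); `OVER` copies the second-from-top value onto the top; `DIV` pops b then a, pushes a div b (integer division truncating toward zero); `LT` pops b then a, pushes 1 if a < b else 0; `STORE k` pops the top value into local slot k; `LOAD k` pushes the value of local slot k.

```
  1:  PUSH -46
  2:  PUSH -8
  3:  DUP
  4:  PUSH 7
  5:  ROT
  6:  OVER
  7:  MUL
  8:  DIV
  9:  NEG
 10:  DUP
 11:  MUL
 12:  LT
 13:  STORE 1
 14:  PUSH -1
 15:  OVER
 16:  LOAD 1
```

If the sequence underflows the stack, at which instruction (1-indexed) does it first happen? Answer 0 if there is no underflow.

PUSH -46 : -46
PUSH -8  : -46 -8
DUP      : -46 -8 -8
PUSH 7   : -46 -8 -8 7
ROT      : -46 -8 7 -8
OVER     : -46 -8 7 -8 7
MUL      : -46 -8 7 -56
DIV      : -46 -8 0
NEG      : -46 -8 0
DUP      : -46 -8 0 0
MUL      : -46 -8 0
LT       : -46 1
STORE 1  : -46
PUSH -1  : -46 -1
OVER     : -46 -1 -46
LOAD 1   : -46 -1 -46 1

0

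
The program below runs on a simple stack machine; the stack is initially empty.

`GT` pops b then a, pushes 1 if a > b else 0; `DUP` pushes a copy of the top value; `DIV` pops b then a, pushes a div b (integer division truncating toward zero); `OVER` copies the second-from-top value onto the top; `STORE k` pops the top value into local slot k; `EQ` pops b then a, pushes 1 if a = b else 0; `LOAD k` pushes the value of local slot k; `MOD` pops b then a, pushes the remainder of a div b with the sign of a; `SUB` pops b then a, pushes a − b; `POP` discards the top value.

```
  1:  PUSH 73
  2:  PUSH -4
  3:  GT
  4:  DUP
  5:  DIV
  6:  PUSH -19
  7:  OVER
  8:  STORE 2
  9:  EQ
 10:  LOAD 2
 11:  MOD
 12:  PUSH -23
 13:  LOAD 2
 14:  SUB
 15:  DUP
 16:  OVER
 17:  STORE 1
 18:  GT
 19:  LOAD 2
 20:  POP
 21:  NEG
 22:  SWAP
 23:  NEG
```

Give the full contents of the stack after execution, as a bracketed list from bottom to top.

[0, 0]

PUSH 73  : [73]
PUSH -4  : [73, -4]
GT       : [1]
DUP      : [1, 1]
DIV      : [1]
PUSH -19 : [1, -19]
OVER     : [1, -19, 1]
STORE 2  : [1, -19]
EQ       : [0]
LOAD 2   : [0, 1]
MOD      : [0]
PUSH -23 : [0, -23]
LOAD 2   : [0, -23, 1]
SUB      : [0, -24]
DUP      : [0, -24, -24]
OVER     : [0, -24, -24, -24]
STORE 1  : [0, -24, -24]
GT       : [0, 0]
LOAD 2   : [0, 0, 1]
POP      : [0, 0]
NEG      : [0, 0]
SWAP     : [0, 0]
NEG      : [0, 0]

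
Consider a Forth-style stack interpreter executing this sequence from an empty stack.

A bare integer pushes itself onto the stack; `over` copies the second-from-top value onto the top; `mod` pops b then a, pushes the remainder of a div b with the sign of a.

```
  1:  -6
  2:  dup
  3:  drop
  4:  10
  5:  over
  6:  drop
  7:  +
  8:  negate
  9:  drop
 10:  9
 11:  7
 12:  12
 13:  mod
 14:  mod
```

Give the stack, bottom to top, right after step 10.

[9]

-6     -> -6
dup    -> -6 -6
drop   -> -6
10     -> -6 10
over   -> -6 10 -6
drop   -> -6 10
+      -> 4
negate -> -4
drop   -> (empty)
9      -> 9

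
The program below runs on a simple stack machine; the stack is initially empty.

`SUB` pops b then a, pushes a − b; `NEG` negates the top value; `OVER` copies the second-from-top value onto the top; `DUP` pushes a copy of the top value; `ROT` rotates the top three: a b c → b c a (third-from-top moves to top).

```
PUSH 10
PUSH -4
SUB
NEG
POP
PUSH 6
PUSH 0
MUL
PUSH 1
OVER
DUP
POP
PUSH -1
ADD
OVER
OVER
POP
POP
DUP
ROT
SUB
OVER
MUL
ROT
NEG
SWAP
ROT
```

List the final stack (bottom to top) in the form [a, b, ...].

PUSH 10  10
PUSH -4  10 -4
SUB      14
NEG      -14
POP      (empty)
PUSH 6   6
PUSH 0   6 0
MUL      0
PUSH 1   0 1
OVER     0 1 0
DUP      0 1 0 0
POP      0 1 0
PUSH -1  0 1 0 -1
ADD      0 1 -1
OVER     0 1 -1 1
OVER     0 1 -1 1 -1
POP      0 1 -1 1
POP      0 1 -1
DUP      0 1 -1 -1
ROT      0 -1 -1 1
SUB      0 -1 -2
OVER     0 -1 -2 -1
MUL      0 -1 2
ROT      -1 2 0
NEG      -1 2 0
SWAP     -1 0 2
ROT      0 2 -1

[0, 2, -1]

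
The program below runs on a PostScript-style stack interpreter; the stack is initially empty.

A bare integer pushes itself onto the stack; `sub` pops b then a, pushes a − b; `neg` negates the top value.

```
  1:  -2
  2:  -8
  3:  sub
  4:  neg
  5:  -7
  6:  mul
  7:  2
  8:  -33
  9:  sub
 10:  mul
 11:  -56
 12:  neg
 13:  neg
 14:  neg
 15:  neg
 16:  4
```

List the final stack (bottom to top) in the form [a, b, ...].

-2  -> [-2]
-8  -> [-2, -8]
sub -> [6]
neg -> [-6]
-7  -> [-6, -7]
mul -> [42]
2   -> [42, 2]
-33 -> [42, 2, -33]
sub -> [42, 35]
mul -> [1470]
-56 -> [1470, -56]
neg -> [1470, 56]
neg -> [1470, -56]
neg -> [1470, 56]
neg -> [1470, -56]
4   -> [1470, -56, 4]

[1470, -56, 4]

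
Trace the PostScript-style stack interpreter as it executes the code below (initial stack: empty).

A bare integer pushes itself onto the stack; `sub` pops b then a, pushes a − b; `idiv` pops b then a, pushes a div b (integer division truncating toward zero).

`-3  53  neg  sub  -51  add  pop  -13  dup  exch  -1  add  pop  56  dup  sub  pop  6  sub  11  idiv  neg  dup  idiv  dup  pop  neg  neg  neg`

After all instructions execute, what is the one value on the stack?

-3   → [-3]
53   → [-3, 53]
neg  → [-3, -53]
sub  → [50]
-51  → [50, -51]
add  → [-1]
pop  → []
-13  → [-13]
dup  → [-13, -13]
exch → [-13, -13]
-1   → [-13, -13, -1]
add  → [-13, -14]
pop  → [-13]
56   → [-13, 56]
dup  → [-13, 56, 56]
sub  → [-13, 0]
pop  → [-13]
6    → [-13, 6]
sub  → [-19]
11   → [-19, 11]
idiv → [-1]
neg  → [1]
dup  → [1, 1]
idiv → [1]
dup  → [1, 1]
pop  → [1]
neg  → [-1]
neg  → [1]
neg  → [-1]

-1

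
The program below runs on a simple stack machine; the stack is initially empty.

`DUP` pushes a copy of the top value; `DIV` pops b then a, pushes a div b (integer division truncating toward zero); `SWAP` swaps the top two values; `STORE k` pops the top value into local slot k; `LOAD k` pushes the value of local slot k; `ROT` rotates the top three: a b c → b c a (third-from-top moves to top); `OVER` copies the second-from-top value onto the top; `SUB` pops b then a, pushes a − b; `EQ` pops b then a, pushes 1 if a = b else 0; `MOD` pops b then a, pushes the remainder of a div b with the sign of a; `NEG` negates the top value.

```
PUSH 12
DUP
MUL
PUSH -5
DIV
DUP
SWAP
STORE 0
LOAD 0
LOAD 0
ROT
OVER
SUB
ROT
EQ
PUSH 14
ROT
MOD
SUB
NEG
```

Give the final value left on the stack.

PUSH 12 : 12
DUP     : 12 12
MUL     : 144
PUSH -5 : 144 -5
DIV     : -28
DUP     : -28 -28
SWAP    : -28 -28
STORE 0 : -28
LOAD 0  : -28 -28
LOAD 0  : -28 -28 -28
ROT     : -28 -28 -28
OVER    : -28 -28 -28 -28
SUB     : -28 -28 0
ROT     : -28 0 -28
EQ      : -28 0
PUSH 14 : -28 0 14
ROT     : 0 14 -28
MOD     : 0 14
SUB     : -14
NEG     : 14

14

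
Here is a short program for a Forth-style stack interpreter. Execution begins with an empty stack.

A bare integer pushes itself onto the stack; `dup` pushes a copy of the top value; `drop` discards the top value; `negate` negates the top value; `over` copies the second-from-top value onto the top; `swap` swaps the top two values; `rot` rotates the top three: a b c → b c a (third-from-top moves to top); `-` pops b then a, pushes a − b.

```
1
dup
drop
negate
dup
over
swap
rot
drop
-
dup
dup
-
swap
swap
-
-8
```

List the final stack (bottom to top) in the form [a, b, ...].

1      : [1]
dup    : [1, 1]
drop   : [1]
negate : [-1]
dup    : [-1, -1]
over   : [-1, -1, -1]
swap   : [-1, -1, -1]
rot    : [-1, -1, -1]
drop   : [-1, -1]
-      : [0]
dup    : [0, 0]
dup    : [0, 0, 0]
-      : [0, 0]
swap   : [0, 0]
swap   : [0, 0]
-      : [0]
-8     : [0, -8]

[0, -8]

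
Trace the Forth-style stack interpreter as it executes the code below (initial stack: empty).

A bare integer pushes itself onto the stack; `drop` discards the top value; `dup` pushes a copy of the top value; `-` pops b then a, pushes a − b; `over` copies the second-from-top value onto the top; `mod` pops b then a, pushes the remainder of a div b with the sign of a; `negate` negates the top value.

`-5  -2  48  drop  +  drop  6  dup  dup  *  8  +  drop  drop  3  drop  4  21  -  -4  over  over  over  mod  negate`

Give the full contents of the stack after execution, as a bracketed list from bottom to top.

-5     → -5
-2     → -5 -2
48     → -5 -2 48
drop   → -5 -2
+      → -7
drop   → (empty)
6      → 6
dup    → 6 6
dup    → 6 6 6
*      → 6 36
8      → 6 36 8
+      → 6 44
drop   → 6
drop   → (empty)
3      → 3
drop   → (empty)
4      → 4
21     → 4 21
-      → -17
-4     → -17 -4
over   → -17 -4 -17
over   → -17 -4 -17 -4
over   → -17 -4 -17 -4 -17
mod    → -17 -4 -17 -4
negate → -17 -4 -17 4

[-17, -4, -17, 4]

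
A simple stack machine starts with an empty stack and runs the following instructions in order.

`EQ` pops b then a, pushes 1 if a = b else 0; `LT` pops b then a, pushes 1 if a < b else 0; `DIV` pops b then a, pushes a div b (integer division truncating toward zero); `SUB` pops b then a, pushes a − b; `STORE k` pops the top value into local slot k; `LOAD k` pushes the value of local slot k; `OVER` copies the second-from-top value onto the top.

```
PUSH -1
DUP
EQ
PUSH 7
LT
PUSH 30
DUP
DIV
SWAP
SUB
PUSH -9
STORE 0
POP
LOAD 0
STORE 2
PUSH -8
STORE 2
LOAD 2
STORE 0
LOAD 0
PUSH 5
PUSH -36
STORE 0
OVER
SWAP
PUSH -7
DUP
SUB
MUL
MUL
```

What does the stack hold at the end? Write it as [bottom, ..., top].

[-8, 0]

PUSH -1  → -1
DUP      → -1 -1
EQ       → 1
PUSH 7   → 1 7
LT       → 1
PUSH 30  → 1 30
DUP      → 1 30 30
DIV      → 1 1
SWAP     → 1 1
SUB      → 0
PUSH -9  → 0 -9
STORE 0  → 0
POP      → (empty)
LOAD 0   → -9
STORE 2  → (empty)
PUSH -8  → -8
STORE 2  → (empty)
LOAD 2   → -8
STORE 0  → (empty)
LOAD 0   → -8
PUSH 5   → -8 5
PUSH -36 → -8 5 -36
STORE 0  → -8 5
OVER     → -8 5 -8
SWAP     → -8 -8 5
PUSH -7  → -8 -8 5 -7
DUP      → -8 -8 5 -7 -7
SUB      → -8 -8 5 0
MUL      → -8 -8 0
MUL      → -8 0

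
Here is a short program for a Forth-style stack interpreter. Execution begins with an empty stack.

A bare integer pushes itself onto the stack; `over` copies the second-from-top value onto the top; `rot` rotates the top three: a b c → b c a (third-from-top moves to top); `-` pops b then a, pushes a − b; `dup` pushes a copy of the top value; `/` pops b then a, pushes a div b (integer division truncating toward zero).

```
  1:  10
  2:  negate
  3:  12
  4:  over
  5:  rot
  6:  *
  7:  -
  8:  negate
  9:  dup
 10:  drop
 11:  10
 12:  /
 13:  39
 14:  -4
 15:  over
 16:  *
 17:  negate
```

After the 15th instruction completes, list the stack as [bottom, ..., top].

10     -> 10
negate -> -10
12     -> -10 12
over   -> -10 12 -10
rot    -> 12 -10 -10
*      -> 12 100
-      -> -88
negate -> 88
dup    -> 88 88
drop   -> 88
10     -> 88 10
/      -> 8
39     -> 8 39
-4     -> 8 39 -4
over   -> 8 39 -4 39

[8, 39, -4, 39]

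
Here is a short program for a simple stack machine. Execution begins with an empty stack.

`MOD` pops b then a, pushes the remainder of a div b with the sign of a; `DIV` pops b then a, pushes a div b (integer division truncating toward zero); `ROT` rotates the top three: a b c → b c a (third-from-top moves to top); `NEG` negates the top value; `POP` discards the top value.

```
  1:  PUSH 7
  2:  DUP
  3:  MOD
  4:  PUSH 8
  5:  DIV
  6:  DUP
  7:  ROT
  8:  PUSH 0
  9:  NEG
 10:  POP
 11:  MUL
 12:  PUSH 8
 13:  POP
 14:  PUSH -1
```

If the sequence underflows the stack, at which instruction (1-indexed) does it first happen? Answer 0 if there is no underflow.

7

PUSH 7 : [7]
DUP    : [7, 7]
MOD    : [0]
PUSH 8 : [0, 8]
DIV    : [0]
DUP    : [0, 0]
ROT  — needs 3 operands, stack has 2 → underflow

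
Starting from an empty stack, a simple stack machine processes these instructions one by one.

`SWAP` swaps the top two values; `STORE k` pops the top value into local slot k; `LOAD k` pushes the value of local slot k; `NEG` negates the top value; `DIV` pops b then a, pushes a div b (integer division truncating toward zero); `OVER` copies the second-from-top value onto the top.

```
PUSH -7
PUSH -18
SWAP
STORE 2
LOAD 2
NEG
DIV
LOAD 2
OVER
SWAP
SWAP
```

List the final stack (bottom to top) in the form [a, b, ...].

[-2, -7, -2]

PUSH -7  → -7
PUSH -18 → -7 -18
SWAP     → -18 -7
STORE 2  → -18
LOAD 2   → -18 -7
NEG      → -18 7
DIV      → -2
LOAD 2   → -2 -7
OVER     → -2 -7 -2
SWAP     → -2 -2 -7
SWAP     → -2 -7 -2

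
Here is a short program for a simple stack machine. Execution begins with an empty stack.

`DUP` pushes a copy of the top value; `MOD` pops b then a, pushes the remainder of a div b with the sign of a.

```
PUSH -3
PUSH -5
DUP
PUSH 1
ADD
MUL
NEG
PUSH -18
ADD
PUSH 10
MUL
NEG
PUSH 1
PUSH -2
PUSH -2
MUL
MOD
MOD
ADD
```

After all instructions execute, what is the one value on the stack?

PUSH -3  : [-3]
PUSH -5  : [-3, -5]
DUP      : [-3, -5, -5]
PUSH 1   : [-3, -5, -5, 1]
ADD      : [-3, -5, -4]
MUL      : [-3, 20]
NEG      : [-3, -20]
PUSH -18 : [-3, -20, -18]
ADD      : [-3, -38]
PUSH 10  : [-3, -38, 10]
MUL      : [-3, -380]
NEG      : [-3, 380]
PUSH 1   : [-3, 380, 1]
PUSH -2  : [-3, 380, 1, -2]
PUSH -2  : [-3, 380, 1, -2, -2]
MUL      : [-3, 380, 1, 4]
MOD      : [-3, 380, 1]
MOD      : [-3, 0]
ADD      : [-3]

-3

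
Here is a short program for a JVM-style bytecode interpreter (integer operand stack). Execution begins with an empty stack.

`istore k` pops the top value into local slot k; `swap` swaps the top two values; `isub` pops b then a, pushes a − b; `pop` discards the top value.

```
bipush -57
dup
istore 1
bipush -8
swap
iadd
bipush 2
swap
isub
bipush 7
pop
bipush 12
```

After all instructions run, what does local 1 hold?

bipush -57 → [-57]
dup        → [-57, -57]
istore 1   → [-57]
bipush -8  → [-57, -8]
swap       → [-8, -57]
iadd       → [-65]
bipush 2   → [-65, 2]
swap       → [2, -65]
isub       → [67]
bipush 7   → [67, 7]
pop        → [67]
bipush 12  → [67, 12]

-57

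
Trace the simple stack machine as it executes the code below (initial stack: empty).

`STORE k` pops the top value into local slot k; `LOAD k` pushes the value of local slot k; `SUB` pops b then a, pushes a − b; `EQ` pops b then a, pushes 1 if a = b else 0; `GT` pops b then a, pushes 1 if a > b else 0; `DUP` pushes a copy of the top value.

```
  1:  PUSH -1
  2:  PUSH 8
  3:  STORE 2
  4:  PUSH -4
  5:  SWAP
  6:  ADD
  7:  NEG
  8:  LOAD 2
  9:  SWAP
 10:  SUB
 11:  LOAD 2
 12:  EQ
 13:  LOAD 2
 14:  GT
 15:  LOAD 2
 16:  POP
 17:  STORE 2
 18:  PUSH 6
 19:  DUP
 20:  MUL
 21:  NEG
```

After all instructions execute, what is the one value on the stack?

-36

PUSH -1 : [-1]
PUSH 8  : [-1, 8]
STORE 2 : [-1]
PUSH -4 : [-1, -4]
SWAP    : [-4, -1]
ADD     : [-5]
NEG     : [5]
LOAD 2  : [5, 8]
SWAP    : [8, 5]
SUB     : [3]
LOAD 2  : [3, 8]
EQ      : [0]
LOAD 2  : [0, 8]
GT      : [0]
LOAD 2  : [0, 8]
POP     : [0]
STORE 2 : []
PUSH 6  : [6]
DUP     : [6, 6]
MUL     : [36]
NEG     : [-36]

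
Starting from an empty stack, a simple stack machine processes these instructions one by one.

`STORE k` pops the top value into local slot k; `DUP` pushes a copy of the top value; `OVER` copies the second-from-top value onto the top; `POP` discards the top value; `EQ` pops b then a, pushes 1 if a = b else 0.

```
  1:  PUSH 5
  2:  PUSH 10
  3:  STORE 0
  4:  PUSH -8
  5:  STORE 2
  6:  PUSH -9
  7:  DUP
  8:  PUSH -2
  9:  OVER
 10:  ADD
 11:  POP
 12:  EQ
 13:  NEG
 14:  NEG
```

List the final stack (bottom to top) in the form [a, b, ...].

[5, 1]

PUSH 5   5
PUSH 10  5 10
STORE 0  5
PUSH -8  5 -8
STORE 2  5
PUSH -9  5 -9
DUP      5 -9 -9
PUSH -2  5 -9 -9 -2
OVER     5 -9 -9 -2 -9
ADD      5 -9 -9 -11
POP      5 -9 -9
EQ       5 1
NEG      5 -1
NEG      5 1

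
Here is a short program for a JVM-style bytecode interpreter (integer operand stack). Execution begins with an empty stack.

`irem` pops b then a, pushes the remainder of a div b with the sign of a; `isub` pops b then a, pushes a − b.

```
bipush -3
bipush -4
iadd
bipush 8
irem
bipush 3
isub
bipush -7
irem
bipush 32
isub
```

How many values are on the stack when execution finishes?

bipush -3 → -3
bipush -4 → -3 -4
iadd      → -7
bipush 8  → -7 8
irem      → -7
bipush 3  → -7 3
isub      → -10
bipush -7 → -10 -7
irem      → -3
bipush 32 → -3 32
isub      → -35

1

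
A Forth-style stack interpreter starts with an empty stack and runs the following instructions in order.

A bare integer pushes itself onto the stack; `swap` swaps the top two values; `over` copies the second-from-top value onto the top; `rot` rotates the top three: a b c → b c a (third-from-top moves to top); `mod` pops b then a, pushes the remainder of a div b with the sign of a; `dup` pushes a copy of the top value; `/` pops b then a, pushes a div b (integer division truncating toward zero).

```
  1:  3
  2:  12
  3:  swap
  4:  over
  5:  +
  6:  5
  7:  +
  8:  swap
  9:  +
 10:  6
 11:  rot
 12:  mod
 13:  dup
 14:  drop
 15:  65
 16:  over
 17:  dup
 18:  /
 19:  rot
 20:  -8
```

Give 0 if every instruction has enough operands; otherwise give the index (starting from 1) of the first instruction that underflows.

11

3    : 3
12   : 3 12
swap : 12 3
over : 12 3 12
+    : 12 15
5    : 12 15 5
+    : 12 20
swap : 20 12
+    : 32
6    : 32 6
rot  — needs 3 operands, stack has 2 → underflow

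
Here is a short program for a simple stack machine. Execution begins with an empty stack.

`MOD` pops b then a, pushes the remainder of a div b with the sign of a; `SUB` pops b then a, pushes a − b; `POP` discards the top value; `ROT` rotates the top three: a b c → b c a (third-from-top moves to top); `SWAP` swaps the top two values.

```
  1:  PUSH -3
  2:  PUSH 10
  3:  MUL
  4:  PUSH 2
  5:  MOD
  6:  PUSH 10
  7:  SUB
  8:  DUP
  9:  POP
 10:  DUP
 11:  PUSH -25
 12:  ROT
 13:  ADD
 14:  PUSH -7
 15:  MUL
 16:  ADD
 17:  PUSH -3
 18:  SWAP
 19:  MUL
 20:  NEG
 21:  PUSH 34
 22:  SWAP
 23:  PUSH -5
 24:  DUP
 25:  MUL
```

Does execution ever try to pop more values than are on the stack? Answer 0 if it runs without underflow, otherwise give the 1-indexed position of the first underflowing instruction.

PUSH -3  : [-3]
PUSH 10  : [-3, 10]
MUL      : [-30]
PUSH 2   : [-30, 2]
MOD      : [0]
PUSH 10  : [0, 10]
SUB      : [-10]
DUP      : [-10, -10]
POP      : [-10]
DUP      : [-10, -10]
PUSH -25 : [-10, -10, -25]
ROT      : [-10, -25, -10]
ADD      : [-10, -35]
PUSH -7  : [-10, -35, -7]
MUL      : [-10, 245]
ADD      : [235]
PUSH -3  : [235, -3]
SWAP     : [-3, 235]
MUL      : [-705]
NEG      : [705]
PUSH 34  : [705, 34]
SWAP     : [34, 705]
PUSH -5  : [34, 705, -5]
DUP      : [34, 705, -5, -5]
MUL      : [34, 705, 25]

0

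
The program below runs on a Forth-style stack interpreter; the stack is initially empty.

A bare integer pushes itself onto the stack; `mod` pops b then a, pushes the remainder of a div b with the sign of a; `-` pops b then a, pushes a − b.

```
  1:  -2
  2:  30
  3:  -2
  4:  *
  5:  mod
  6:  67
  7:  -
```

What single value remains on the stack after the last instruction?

-2  -> -2
30  -> -2 30
-2  -> -2 30 -2
*   -> -2 -60
mod -> -2
67  -> -2 67
-   -> -69

-69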